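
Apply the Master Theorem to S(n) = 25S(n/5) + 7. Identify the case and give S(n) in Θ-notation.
Master Theorem template: S(n) = a·S(n/b) + f(n).
Here: a=25, b=5, f(n)=7
Compute log_b(a) = log_5(25) = 2.
f(n) = 7 = O(n^(2-ε)) with ε = 2. Case 1: S(n) = Θ(n^log_b(a)) = Θ(n^2).

Case 1: S(n) = Θ(n^2)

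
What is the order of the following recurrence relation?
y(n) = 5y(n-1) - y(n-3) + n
The order is the largest lag k for which y(n-k) appears. Here the deepest term is y(n-3) (the n term is non-homogeneous and does not affect the order), so the order is 3.

Order 3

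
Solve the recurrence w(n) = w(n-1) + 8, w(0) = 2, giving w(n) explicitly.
Recurrence: w(n) = w(n-1) + 8, initial: w(0) = 2.
Each step adds 8, so w(n) = w(0) + 8n = 8n + 2.

w(n) = 8n + 2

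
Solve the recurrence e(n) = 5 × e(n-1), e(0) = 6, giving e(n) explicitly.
Recurrence: e(n) = 5 × e(n-1), initial: e(0) = 6.
Each term is 5 times the previous, so this is geometric with ratio 5. After n steps: e(n) = e(0)·5ⁿ = 6·5ⁿ.

e(n) = 6·5ⁿ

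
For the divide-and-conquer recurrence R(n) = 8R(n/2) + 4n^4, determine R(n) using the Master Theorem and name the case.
Master Theorem template: R(n) = a·R(n/b) + f(n).
Here: a=8, b=2, f(n)=4n^4
Compute log_b(a) = log_2(8) = 3.
f(n) = 4n^4 = Ω(n^(3+ε)) with ε = 1, and the regularity condition holds (a·f(n/b) = (a/b^4)·f(n) with a/b^4 = 2^-1 < 1). Case 3: R(n) = Θ(f(n)) = Θ(n^4).

Case 3: R(n) = Θ(n^4)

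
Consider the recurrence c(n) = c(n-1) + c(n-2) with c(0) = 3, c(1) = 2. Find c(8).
Computing the sequence terms:
3, 2, 5, 7, 12, 19, 31, 50, 81

81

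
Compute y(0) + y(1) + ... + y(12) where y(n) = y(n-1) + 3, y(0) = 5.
Computing the sequence terms: 5, 8, 11, 14, 17, 20, 23, 26, 29, 32, 35, 38, 41
Adding these values together:

299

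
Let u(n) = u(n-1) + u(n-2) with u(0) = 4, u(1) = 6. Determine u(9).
Computing the sequence terms:
4, 6, 10, 16, 26, 42, 68, 110, 178, 288

288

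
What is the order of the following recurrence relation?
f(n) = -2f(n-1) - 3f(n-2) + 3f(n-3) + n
The order is the largest lag k for which f(n-k) appears. Here the deepest term is f(n-3) (the n term is non-homogeneous and does not affect the order), so the order is 3.

Order 3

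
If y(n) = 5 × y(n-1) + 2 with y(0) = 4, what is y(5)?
Computing step by step:
y(0) = 4
y(1) = 5 × 4 + 2 = 22
y(2) = 5 × 22 + 2 = 112
y(3) = 5 × 112 + 2 = 562
y(4) = 5 × 562 + 2 = 2812
y(5) = 5 × 2812 + 2 = 14062

14062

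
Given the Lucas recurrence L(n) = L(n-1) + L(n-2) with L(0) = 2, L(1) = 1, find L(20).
Computing the sequence terms:
2, 1, 3, 4, 7, 11, 18, 29, 47, 76, 123, 199, 322, 521, 843, 1364, 2207, 3571, 5778, 9349, 15127

15127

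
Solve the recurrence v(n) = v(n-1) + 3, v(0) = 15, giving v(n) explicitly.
Recurrence: v(n) = v(n-1) + 3, initial: v(0) = 15.
Each step adds 3, so v(n) = v(0) + 3n = 3n + 15.

v(n) = 3n + 15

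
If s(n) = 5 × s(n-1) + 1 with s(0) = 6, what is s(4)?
Computing step by step:
s(0) = 6
s(1) = 5 × 6 + 1 = 31
s(2) = 5 × 31 + 1 = 156
s(3) = 5 × 156 + 1 = 781
s(4) = 5 × 781 + 1 = 3906

3906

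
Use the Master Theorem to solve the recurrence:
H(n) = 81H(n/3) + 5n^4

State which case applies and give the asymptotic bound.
Master Theorem template: H(n) = a·H(n/b) + f(n).
Here: a=81, b=3, f(n)=5n^4
Compute log_b(a) = log_3(81) = 4.
f(n) = 5n^4 = Θ(n^4). Case 2: H(n) = Θ(n^4 log n).

Case 2: H(n) = Θ(n^4 log n)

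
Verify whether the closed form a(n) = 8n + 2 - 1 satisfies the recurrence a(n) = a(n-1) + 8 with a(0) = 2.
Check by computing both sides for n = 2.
From the recurrence with a(0) = 2:
  a(0) = 2, a(1) = 10, a(2) = 18
  so the recurrence gives a(2) = 18.
From the proposed closed form a(n) = 8n + 2 - 1:
  a(2) = 17.
The recurrence gives 18 but the closed form gives 17, so the closed form does not satisfy the recurrence.

No, the closed form is incorrect.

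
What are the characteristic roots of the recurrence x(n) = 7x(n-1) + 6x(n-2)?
Substitute x(n) = rⁿ and divide through by rⁿ⁻²: r² - 7r - 6 = 0
Discriminant: 7² + 4·6 = 73, not a perfect square, so by the quadratic formula r = (7 ± √73)/2.
General solution: x(n) = A·r₁ⁿ + B·r₂ⁿ where r₁,r₂ = (7 ± √73)/2

Characteristic: r² - 7r - 6 = 0, Roots: r = (7 ± √73)/2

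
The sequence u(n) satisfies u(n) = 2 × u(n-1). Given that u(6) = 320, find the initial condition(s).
In general u(n) = 2ⁿ · u(0). At n = 6: u(0) = u(6) / 2^6 = 320 / 64 = 5.

u(0) = 5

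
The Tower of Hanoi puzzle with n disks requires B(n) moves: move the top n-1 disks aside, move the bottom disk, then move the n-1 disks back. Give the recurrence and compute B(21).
Moving n disks = move the top n-1 disks aside (B(n-1) moves) + move the largest disk (1 move) + move the n-1 disks back on top (B(n-1) moves), so B(n) = 2B(n-1) + 1, with B(1) = 1 (a single disk takes one move).
First terms: 1, 3, 7, 15, 31, 63, … — each is one less than a power of 2. Indeed B(n) + 1 = 2(B(n-1) + 1) with B(1) + 1 = 2, so B(n) + 1 = 2ⁿ and B(n) = 2ⁿ - 1.
Hence B(21) = 2^21 - 1 = 2097152 - 1 = 2097151.

B(n) = 2B(n-1) + 1, B(1) = 1; B(21) = 2097151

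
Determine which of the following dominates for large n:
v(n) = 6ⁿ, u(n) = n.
Comparing growth rates:
Growth-rate hierarchy: log n ≺ any polynomial ≺ any exponential cⁿ (c>1) ≺ n! ≺ nⁿ.
exponential base 6 dominates polynomial degree 1 asymptotically.

v(n) grows faster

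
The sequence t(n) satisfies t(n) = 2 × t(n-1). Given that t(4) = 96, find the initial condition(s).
In general t(n) = 2ⁿ · t(0). At n = 4: t(0) = t(4) / 2^4 = 96 / 16 = 6.

t(0) = 6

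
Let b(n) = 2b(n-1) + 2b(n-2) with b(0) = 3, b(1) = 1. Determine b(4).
Computing the sequence terms:
3, 1, 8, 18, 52

52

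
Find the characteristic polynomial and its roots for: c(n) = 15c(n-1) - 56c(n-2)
Substitute c(n) = rⁿ and divide through by rⁿ⁻²: r² - 15r + 56 = 0
Factor: (r - 7)(r - 8) = 0, so r = 7, 8.
General solution: c(n) = A·7ⁿ + B·8ⁿ

Characteristic: r² - 15r + 56 = 0, Roots: r = 7, 8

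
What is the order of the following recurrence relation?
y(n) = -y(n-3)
The order is the largest lag k for which y(n-k) appears. Here the deepest term is y(n-3), so the order is 3.

Order 3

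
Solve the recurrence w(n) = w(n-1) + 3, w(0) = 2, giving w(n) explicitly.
Recurrence: w(n) = w(n-1) + 3, initial: w(0) = 2.
Each step adds 3, so w(n) = w(0) + 3n = 3n + 2.

w(n) = 3n + 2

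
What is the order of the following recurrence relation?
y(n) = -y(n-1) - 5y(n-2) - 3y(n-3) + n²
The order is the largest lag k for which y(n-k) appears. Here the deepest term is y(n-3) (the n² term is non-homogeneous and does not affect the order), so the order is 3.

Order 3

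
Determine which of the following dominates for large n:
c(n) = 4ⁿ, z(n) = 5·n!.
Comparing growth rates:
Growth-rate hierarchy: log n ≺ any polynomial ≺ any exponential cⁿ (c>1) ≺ n! ≺ nⁿ.
factorial dominates exponential base 4 asymptotically.

z(n) grows faster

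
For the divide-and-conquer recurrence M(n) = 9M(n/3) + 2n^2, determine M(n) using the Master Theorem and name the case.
Master Theorem template: M(n) = a·M(n/b) + f(n).
Here: a=9, b=3, f(n)=2n^2
Compute log_b(a) = log_3(9) = 2.
f(n) = 2n^2 = Θ(n^2). Case 2: M(n) = Θ(n^2 log n).

Case 2: M(n) = Θ(n^2 log n)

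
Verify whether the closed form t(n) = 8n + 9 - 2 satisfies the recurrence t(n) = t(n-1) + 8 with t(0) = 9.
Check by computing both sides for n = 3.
From the recurrence with t(0) = 9:
  t(0) = 9, t(1) = 17, t(2) = 25, t(3) = 33
  so the recurrence gives t(3) = 33.
From the proposed closed form t(n) = 8n + 9 - 2:
  t(3) = 31.
The recurrence gives 33 but the closed form gives 31, so the closed form does not satisfy the recurrence.

No, the closed form is incorrect.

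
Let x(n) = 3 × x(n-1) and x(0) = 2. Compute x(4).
Computing step by step:
x(0) = 2
x(1) = 3 × 2 = 6
x(2) = 3 × 6 = 18
x(3) = 3 × 18 = 54
x(4) = 3 × 54 = 162

162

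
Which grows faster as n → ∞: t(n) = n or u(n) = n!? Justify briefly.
Comparing growth rates:
Growth-rate hierarchy: log n ≺ any polynomial ≺ any exponential cⁿ (c>1) ≺ n! ≺ nⁿ.
factorial dominates polynomial degree 1 asymptotically.

u(n) grows faster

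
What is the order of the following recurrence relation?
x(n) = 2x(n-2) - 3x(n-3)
The order is the largest lag k for which x(n-k) appears. Here the deepest term is x(n-3), so the order is 3.

Order 3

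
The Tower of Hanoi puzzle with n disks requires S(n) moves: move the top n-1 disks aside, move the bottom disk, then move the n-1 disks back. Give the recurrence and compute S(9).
Moving n disks = move the top n-1 disks aside (S(n-1) moves) + move the largest disk (1 move) + move the n-1 disks back on top (S(n-1) moves), so S(n) = 2S(n-1) + 1, with S(1) = 1 (a single disk takes one move).
First terms: 1, 3, 7, 15, 31, 63, … — each is one less than a power of 2. Indeed S(n) + 1 = 2(S(n-1) + 1) with S(1) + 1 = 2, so S(n) + 1 = 2ⁿ and S(n) = 2ⁿ - 1.
Hence S(9) = 2^9 - 1 = 512 - 1 = 511.

S(n) = 2S(n-1) + 1, S(1) = 1; S(9) = 511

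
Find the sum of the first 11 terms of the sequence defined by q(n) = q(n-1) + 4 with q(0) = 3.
Computing the sequence terms: 3, 7, 11, 15, 19, 23, 27, 31, 35, 39, 43
Adding these values together:

253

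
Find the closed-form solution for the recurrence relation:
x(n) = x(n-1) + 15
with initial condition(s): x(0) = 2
Recurrence: x(n) = x(n-1) + 15, initial: x(0) = 2.
Each step adds 15, so x(n) = x(0) + 15n = 15n + 2.

x(n) = 15n + 2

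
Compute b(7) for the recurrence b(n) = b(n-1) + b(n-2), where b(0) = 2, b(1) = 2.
Computing the sequence terms:
2, 2, 4, 6, 10, 16, 26, 42

42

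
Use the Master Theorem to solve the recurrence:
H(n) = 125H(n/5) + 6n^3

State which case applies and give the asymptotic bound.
Master Theorem template: H(n) = a·H(n/b) + f(n).
Here: a=125, b=5, f(n)=6n^3
Compute log_b(a) = log_5(125) = 3.
f(n) = 6n^3 = Θ(n^3). Case 2: H(n) = Θ(n^3 log n).

Case 2: H(n) = Θ(n^3 log n)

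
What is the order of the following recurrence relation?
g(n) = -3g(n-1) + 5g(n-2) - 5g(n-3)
The order is the largest lag k for which g(n-k) appears. Here the deepest term is g(n-3), so the order is 3.

Order 3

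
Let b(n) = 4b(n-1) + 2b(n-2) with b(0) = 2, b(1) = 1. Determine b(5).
Computing the sequence terms:
2, 1, 8, 34, 152, 676

676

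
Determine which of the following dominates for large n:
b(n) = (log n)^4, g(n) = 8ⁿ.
Comparing growth rates:
Growth-rate hierarchy: log n ≺ any polynomial ≺ any exponential cⁿ (c>1) ≺ n! ≺ nⁿ.
exponential base 8 dominates polylogarithmic (log n)^4 asymptotically.

g(n) grows faster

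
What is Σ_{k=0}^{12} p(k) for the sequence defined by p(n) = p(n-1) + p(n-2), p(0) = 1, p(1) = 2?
Computing the sequence terms: 1, 2, 3, 5, 8, 13, 21, 34, 55, 89, 144, 233, 377
Adding these values together:

985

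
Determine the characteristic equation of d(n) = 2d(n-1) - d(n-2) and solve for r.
Substitute d(n) = rⁿ and divide through by rⁿ⁻²: r² - 2r + 1 = 0
Factor: (r - 1)² = 0, so r = 1 (double root).
General solution: d(n) = (A + Bn)·1ⁿ

Characteristic: r² - 2r + 1 = 0, Roots: r = 1 (double root)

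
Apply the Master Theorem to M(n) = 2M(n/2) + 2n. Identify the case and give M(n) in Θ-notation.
Master Theorem template: M(n) = a·M(n/b) + f(n).
Here: a=2, b=2, f(n)=2n
Compute log_b(a) = log_2(2) = 1.
f(n) = 2n = Θ(n). Case 2: M(n) = Θ(n log n).

Case 2: M(n) = Θ(n log n)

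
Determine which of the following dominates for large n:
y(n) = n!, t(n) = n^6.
Comparing growth rates:
Growth-rate hierarchy: log n ≺ any polynomial ≺ any exponential cⁿ (c>1) ≺ n! ≺ nⁿ.
factorial dominates polynomial degree 6 asymptotically.

y(n) grows faster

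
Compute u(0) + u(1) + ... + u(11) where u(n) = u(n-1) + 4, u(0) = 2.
Computing the sequence terms: 2, 6, 10, 14, 18, 22, 26, 30, 34, 38, 42, 46
Adding these values together:

288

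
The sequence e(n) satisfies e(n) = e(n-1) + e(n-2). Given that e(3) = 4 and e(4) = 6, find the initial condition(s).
Work backwards using e(k) = e(k+2) - e(k+1):
e(2) = e(4) - e(3) = 6 - 4 = 2
e(1) = e(3) - e(2) = 4 - 2 = 2
e(0) = e(2) - e(1) = 2 - 2 = 0

e(0) = 0, e(1) = 2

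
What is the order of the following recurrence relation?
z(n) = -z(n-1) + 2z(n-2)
The order is the largest lag k for which z(n-k) appears. Here the deepest term is z(n-2), so the order is 2.

Order 2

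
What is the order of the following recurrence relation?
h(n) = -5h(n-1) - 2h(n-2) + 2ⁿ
The order is the largest lag k for which h(n-k) appears. Here the deepest term is h(n-2) (the 2ⁿ term is non-homogeneous and does not affect the order), so the order is 2.

Order 2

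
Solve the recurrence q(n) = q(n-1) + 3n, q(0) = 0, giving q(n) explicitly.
Recurrence: q(n) = q(n-1) + 3n, initial: q(0) = 0.
Telescoping: q(n) = q(0) + 3·Σᵢ₌₁ⁿ i = 0 + 3·n(n+1)/2.

q(n) = 3·n(n+1)/2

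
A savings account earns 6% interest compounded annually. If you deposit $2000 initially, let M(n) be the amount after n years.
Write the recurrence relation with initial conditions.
Each year the balance grows by 6%, i.e. is multiplied by 1 + 6/100 = 1.06, so M(n) = 1.06 × M(n-1). The initial deposit gives M(0) = 2000.
Unrolling gives the closed form M(n) = 2000 × (1.06)ⁿ.

M(n) = 1.06 × M(n-1), M(0) = 2000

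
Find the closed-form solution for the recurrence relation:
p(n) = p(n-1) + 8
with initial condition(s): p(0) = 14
Recurrence: p(n) = p(n-1) + 8, initial: p(0) = 14.
Each step adds 8, so p(n) = p(0) + 8n = 8n + 14.

p(n) = 8n + 14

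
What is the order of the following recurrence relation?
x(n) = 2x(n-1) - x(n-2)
The order is the largest lag k for which x(n-k) appears. Here the deepest term is x(n-2), so the order is 2.

Order 2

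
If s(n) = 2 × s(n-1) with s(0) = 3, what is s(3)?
Computing step by step:
s(0) = 3
s(1) = 2 × 3 = 6
s(2) = 2 × 6 = 12
s(3) = 2 × 12 = 24

24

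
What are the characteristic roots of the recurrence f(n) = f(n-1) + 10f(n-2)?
Substitute f(n) = rⁿ and divide through by rⁿ⁻²: r² - r - 10 = 0
Discriminant: 1² + 4·10 = 41, not a perfect square, so by the quadratic formula r = (1 ± √41)/2.
General solution: f(n) = A·r₁ⁿ + B·r₂ⁿ where r₁,r₂ = (1 ± √41)/2

Characteristic: r² - r - 10 = 0, Roots: r = (1 ± √41)/2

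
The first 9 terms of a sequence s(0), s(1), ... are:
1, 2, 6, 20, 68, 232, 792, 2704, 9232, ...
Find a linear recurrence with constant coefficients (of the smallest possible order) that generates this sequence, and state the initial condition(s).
Look for the lowest-order linear relation among consecutive terms.
Observation: s(n) - 4·s(n-1) - (-2)·s(n-2) = 0 holds for the shown terms, and no order-1 relation s(n) = α·s(n-1) + β fits.
Check at n=3: 4·6 + (-2)·2 = 20. ✓

s(n) = 4s(n-1) - 2s(n-2), s(0) = 1, s(1) = 2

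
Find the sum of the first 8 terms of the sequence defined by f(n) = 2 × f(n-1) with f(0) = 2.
Computing the sequence terms: 2, 4, 8, 16, 32, 64, 128, 256
Adding these values together:

510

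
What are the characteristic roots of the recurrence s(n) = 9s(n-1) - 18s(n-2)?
Substitute s(n) = rⁿ and divide through by rⁿ⁻²: r² - 9r + 18 = 0
Factor: (r - 6)(r - 3) = 0, so r = 6, 3.
General solution: s(n) = A·6ⁿ + B·3ⁿ

Characteristic: r² - 9r + 18 = 0, Roots: r = 6, 3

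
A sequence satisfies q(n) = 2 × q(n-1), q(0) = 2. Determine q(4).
Computing step by step:
q(0) = 2
q(1) = 2 × 2 = 4
q(2) = 2 × 4 = 8
q(3) = 2 × 8 = 16
q(4) = 2 × 16 = 32

32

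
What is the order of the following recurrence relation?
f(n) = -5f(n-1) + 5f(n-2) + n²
The order is the largest lag k for which f(n-k) appears. Here the deepest term is f(n-2) (the n² term is non-homogeneous and does not affect the order), so the order is 2.

Order 2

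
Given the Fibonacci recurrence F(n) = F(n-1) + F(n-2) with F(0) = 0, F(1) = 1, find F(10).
Computing the sequence terms:
0, 1, 1, 2, 3, 5, 8, 13, 21, 34, 55

55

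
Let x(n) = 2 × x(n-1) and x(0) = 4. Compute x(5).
Computing step by step:
x(0) = 4
x(1) = 2 × 4 = 8
x(2) = 2 × 8 = 16
x(3) = 2 × 16 = 32
x(4) = 2 × 32 = 64
x(5) = 2 × 64 = 128

128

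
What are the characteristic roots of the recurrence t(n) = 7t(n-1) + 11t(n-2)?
Substitute t(n) = rⁿ and divide through by rⁿ⁻²: r² - 7r - 11 = 0
Discriminant: 7² + 4·11 = 93, not a perfect square, so by the quadratic formula r = (7 ± √93)/2.
General solution: t(n) = A·r₁ⁿ + B·r₂ⁿ where r₁,r₂ = (7 ± √93)/2

Characteristic: r² - 7r - 11 = 0, Roots: r = (7 ± √93)/2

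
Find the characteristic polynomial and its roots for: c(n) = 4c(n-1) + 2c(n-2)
Substitute c(n) = rⁿ and divide through by rⁿ⁻²: r² - 4r - 2 = 0
Discriminant: 4² + 4·2 = 24, not a perfect square, so by the quadratic formula r = (4 ± √24)/2.
General solution: c(n) = A·r₁ⁿ + B·r₂ⁿ where r₁,r₂ = (4 ± √24)/2

Characteristic: r² - 4r - 2 = 0, Roots: r = (4 ± √24)/2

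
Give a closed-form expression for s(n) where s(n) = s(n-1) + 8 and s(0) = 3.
Recurrence: s(n) = s(n-1) + 8, initial: s(0) = 3.
Each step adds 8, so s(n) = s(0) + 8n = 8n + 3.

s(n) = 8n + 3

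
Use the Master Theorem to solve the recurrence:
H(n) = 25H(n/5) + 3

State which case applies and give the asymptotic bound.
Master Theorem template: H(n) = a·H(n/b) + f(n).
Here: a=25, b=5, f(n)=3
Compute log_b(a) = log_5(25) = 2.
f(n) = 3 = O(n^(2-ε)) with ε = 2. Case 1: H(n) = Θ(n^log_b(a)) = Θ(n^2).

Case 1: H(n) = Θ(n^2)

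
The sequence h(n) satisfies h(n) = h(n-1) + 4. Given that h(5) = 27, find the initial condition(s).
h(5) = h(0) + 5·4, so h(0) = 27 - 20 = 7.

h(0) = 7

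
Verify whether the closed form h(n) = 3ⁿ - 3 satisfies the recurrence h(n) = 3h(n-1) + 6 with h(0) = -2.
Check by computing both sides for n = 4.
From the recurrence with h(0) = -2:
  h(0) = -2, h(1) = 0, h(2) = 6, h(3) = 24, h(4) = 78
  so the recurrence gives h(4) = 78.
From the proposed closed form h(n) = 3ⁿ - 3:
  h(4) = 78.
Both sides give 78 at n = 4, and the initial condition(s) match, so the closed form is consistent.

Yes, the closed form is correct.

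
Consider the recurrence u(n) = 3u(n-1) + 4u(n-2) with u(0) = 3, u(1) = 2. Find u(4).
Computing the sequence terms:
3, 2, 18, 62, 258

258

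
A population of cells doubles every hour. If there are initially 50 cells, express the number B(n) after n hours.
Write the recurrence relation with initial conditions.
Each hour multiplies the count by 2, so the count after n hours depends only on the count after n-1 hours: B(n) = 2 × B(n-1). The starting count gives B(0) = 50.
Unrolling n times gives the closed form B(n) = 50 × 2ⁿ.

B(n) = 2 × B(n-1), B(0) = 50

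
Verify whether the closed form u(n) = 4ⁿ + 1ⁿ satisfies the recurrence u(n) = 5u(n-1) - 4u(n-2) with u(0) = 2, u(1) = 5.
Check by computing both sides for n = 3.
From the recurrence with u(0) = 2, u(1) = 5:
  u(0) = 2, u(1) = 5, u(2) = 17, u(3) = 65
  so the recurrence gives u(3) = 65.
From the proposed closed form u(n) = 4ⁿ + 1ⁿ:
  u(3) = 65.
Both sides give 65 at n = 3, and the initial condition(s) match, so the closed form is consistent.

Yes, the closed form is correct.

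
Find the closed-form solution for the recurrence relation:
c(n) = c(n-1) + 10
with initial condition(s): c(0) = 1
Recurrence: c(n) = c(n-1) + 10, initial: c(0) = 1.
Each step adds 10, so c(n) = c(0) + 10n = 10n + 1.

c(n) = 10n + 1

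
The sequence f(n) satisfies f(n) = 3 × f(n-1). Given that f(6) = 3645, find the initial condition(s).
In general f(n) = 3ⁿ · f(0). At n = 6: f(0) = f(6) / 3^6 = 3645 / 729 = 5.

f(0) = 5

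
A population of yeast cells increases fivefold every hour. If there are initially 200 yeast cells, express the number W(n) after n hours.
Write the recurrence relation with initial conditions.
Each hour multiplies the count by 5, so the count after n hours depends only on the count after n-1 hours: W(n) = 5 × W(n-1). The starting count gives W(0) = 200.
Unrolling n times gives the closed form W(n) = 200 × 5ⁿ.

W(n) = 5 × W(n-1), W(0) = 200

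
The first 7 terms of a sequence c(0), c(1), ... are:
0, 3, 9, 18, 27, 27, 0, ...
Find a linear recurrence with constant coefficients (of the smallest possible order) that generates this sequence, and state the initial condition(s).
Look for the lowest-order linear relation among consecutive terms.
Observation: c(n) - 3·c(n-1) - (-3)·c(n-2) = 0 holds for the shown terms, and no order-1 relation c(n) = α·c(n-1) + β fits.
Check at n=3: 3·9 + (-3)·3 = 18. ✓

c(n) = 3c(n-1) - 3c(n-2), c(0) = 0, c(1) = 3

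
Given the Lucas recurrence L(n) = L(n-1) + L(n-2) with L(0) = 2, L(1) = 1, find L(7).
Computing the sequence terms:
2, 1, 3, 4, 7, 11, 18, 29

29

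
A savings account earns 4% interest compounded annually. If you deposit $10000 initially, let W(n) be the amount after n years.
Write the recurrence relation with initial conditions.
Each year the balance grows by 4%, i.e. is multiplied by 1 + 4/100 = 1.04, so W(n) = 1.04 × W(n-1). The initial deposit gives W(0) = 10000.
Unrolling gives the closed form W(n) = 10000 × (1.04)ⁿ.

W(n) = 1.04 × W(n-1), W(0) = 10000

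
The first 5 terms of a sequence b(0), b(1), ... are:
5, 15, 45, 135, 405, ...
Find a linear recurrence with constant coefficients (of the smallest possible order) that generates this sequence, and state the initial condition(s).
Look for the lowest-order linear relation among consecutive terms.
Observation: each term is 3× the previous.
Check at n=2: 3·15 = 45. ✓

b(n) = 3 × b(n-1), b(0) = 5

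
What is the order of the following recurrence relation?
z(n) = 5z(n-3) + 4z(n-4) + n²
The order is the largest lag k for which z(n-k) appears. Here the deepest term is z(n-4) (the n² term is non-homogeneous and does not affect the order), so the order is 4.

Order 4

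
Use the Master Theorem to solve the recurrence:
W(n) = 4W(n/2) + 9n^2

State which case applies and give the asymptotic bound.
Master Theorem template: W(n) = a·W(n/b) + f(n).
Here: a=4, b=2, f(n)=9n^2
Compute log_b(a) = log_2(4) = 2.
f(n) = 9n^2 = Θ(n^2). Case 2: W(n) = Θ(n^2 log n).

Case 2: W(n) = Θ(n^2 log n)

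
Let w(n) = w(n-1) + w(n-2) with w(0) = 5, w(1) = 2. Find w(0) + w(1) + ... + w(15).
Computing the sequence terms: 5, 2, 7, 9, 16, 25, 41, 66, 107, 173, 280, 453, 733, 1186, 1919, 3105
Adding these values together:

8127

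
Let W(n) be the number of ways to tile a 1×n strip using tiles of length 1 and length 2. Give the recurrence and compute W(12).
Condition on the last tile: it has length 1 (leaving a 1×(n-1) strip) or length 2 (leaving a 1×(n-2) strip), so W(n) = W(n-1) + W(n-2) (order-2 linear recurrence).
For 0 ≤ i < 2 only unit tiles fit, so W(i) = 1.
Iterating the recurrence: W(2) = 2, W(3) = 3, W(4) = 5, W(5) = 8, W(6) = 13, W(7) = 21, W(8) = 34, W(9) = 55, W(10) = 89, W(11) = 144, W(12) = 233.

W(n) = W(n-1) + W(n-2), with W(i) = 1 for 0 ≤ i < 2; W(12) = 233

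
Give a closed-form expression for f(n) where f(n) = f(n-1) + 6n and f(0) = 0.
Recurrence: f(n) = f(n-1) + 6n, initial: f(0) = 0.
Telescoping: f(n) = f(0) + 6·Σᵢ₌₁ⁿ i = 0 + 6·n(n+1)/2.

f(n) = 6·n(n+1)/2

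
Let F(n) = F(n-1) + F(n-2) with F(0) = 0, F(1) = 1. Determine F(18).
Computing the sequence terms:
0, 1, 1, 2, 3, 5, 8, 13, 21, 34, 55, 89, 144, 233, 377, 610, 987, 1597, 2584

2584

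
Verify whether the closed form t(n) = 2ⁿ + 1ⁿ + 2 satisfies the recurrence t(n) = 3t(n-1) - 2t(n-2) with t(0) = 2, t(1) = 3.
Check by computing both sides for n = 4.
From the recurrence with t(0) = 2, t(1) = 3:
  t(0) = 2, t(1) = 3, t(2) = 5, t(3) = 9, t(4) = 17
  so the recurrence gives t(4) = 17.
From the proposed closed form t(n) = 2ⁿ + 1ⁿ + 2:
  t(4) = 19.
The recurrence gives 17 but the closed form gives 19, so the closed form does not satisfy the recurrence.

No, the closed form is incorrect.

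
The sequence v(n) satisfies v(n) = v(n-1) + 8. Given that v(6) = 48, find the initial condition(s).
v(6) = v(0) + 6·8, so v(0) = 48 - 48 = 0.

v(0) = 0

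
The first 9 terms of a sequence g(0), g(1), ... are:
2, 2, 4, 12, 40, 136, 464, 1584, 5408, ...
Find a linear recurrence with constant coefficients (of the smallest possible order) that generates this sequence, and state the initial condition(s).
Look for the lowest-order linear relation among consecutive terms.
Observation: g(n) - 4·g(n-1) - (-2)·g(n-2) = 0 holds for the shown terms, and no order-1 relation g(n) = α·g(n-1) + β fits.
Check at n=3: 4·4 + (-2)·2 = 12. ✓

g(n) = 4g(n-1) - 2g(n-2), g(0) = 2, g(1) = 2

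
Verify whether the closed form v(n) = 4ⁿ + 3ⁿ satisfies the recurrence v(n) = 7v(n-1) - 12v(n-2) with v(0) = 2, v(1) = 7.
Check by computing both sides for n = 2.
From the recurrence with v(0) = 2, v(1) = 7:
  v(0) = 2, v(1) = 7, v(2) = 25
  so the recurrence gives v(2) = 25.
From the proposed closed form v(n) = 4ⁿ + 3ⁿ:
  v(2) = 25.
Both sides give 25 at n = 2, and the initial condition(s) match, so the closed form is consistent.

Yes, the closed form is correct.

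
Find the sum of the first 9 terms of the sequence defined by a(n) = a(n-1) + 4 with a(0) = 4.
Computing the sequence terms: 4, 8, 12, 16, 20, 24, 28, 32, 36
Adding these values together:

180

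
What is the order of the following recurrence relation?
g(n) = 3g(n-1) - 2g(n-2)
The order is the largest lag k for which g(n-k) appears. Here the deepest term is g(n-2), so the order is 2.

Order 2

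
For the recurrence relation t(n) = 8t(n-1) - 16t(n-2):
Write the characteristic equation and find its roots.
Substitute t(n) = rⁿ and divide through by rⁿ⁻²: r² - 8r + 16 = 0
Factor: (r - 4)² = 0, so r = 4 (double root).
General solution: t(n) = (A + Bn)·4ⁿ

Characteristic: r² - 8r + 16 = 0, Roots: r = 4 (double root)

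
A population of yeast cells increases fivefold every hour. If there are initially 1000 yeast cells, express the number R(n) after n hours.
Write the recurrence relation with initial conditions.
Each hour multiplies the count by 5, so the count after n hours depends only on the count after n-1 hours: R(n) = 5 × R(n-1). The starting count gives R(0) = 1000.
Unrolling n times gives the closed form R(n) = 1000 × 5ⁿ.

R(n) = 5 × R(n-1), R(0) = 1000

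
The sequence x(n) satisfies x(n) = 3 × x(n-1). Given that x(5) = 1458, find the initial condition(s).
In general x(n) = 3ⁿ · x(0). At n = 5: x(0) = x(5) / 3^5 = 1458 / 243 = 6.

x(0) = 6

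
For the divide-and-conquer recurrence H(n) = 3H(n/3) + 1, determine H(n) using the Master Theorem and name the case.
Master Theorem template: H(n) = a·H(n/b) + f(n).
Here: a=3, b=3, f(n)=1
Compute log_b(a) = log_3(3) = 1.
f(n) = 1 = O(n^(1-ε)) with ε = 1. Case 1: H(n) = Θ(n^log_b(a)) = Θ(n).

Case 1: H(n) = Θ(n)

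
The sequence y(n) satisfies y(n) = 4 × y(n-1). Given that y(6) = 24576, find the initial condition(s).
In general y(n) = 4ⁿ · y(0). At n = 6: y(0) = y(6) / 4^6 = 24576 / 4096 = 6.

y(0) = 6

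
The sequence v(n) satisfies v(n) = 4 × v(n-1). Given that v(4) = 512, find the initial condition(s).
In general v(n) = 4ⁿ · v(0). At n = 4: v(0) = v(4) / 4^4 = 512 / 256 = 2.

v(0) = 2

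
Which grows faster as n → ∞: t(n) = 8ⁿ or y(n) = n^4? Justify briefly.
Comparing growth rates:
Growth-rate hierarchy: log n ≺ any polynomial ≺ any exponential cⁿ (c>1) ≺ n! ≺ nⁿ.
exponential base 8 dominates polynomial degree 4 asymptotically.

t(n) grows faster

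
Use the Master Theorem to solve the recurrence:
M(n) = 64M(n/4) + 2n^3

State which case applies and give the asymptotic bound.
Master Theorem template: M(n) = a·M(n/b) + f(n).
Here: a=64, b=4, f(n)=2n^3
Compute log_b(a) = log_4(64) = 3.
f(n) = 2n^3 = Θ(n^3). Case 2: M(n) = Θ(n^3 log n).

Case 2: M(n) = Θ(n^3 log n)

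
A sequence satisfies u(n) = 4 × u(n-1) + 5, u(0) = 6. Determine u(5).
Computing step by step:
u(0) = 6
u(1) = 4 × 6 + 5 = 29
u(2) = 4 × 29 + 5 = 121
u(3) = 4 × 121 + 5 = 489
u(4) = 4 × 489 + 5 = 1961
u(5) = 4 × 1961 + 5 = 7849

7849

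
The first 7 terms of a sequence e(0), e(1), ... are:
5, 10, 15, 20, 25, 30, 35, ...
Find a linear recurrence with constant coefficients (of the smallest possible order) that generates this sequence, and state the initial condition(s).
Look for the lowest-order linear relation among consecutive terms.
Observation: consecutive differences are constant (= 5).
Check at n=2: 1·10 + 5 = 15. ✓

e(n) = e(n-1) + 5, e(0) = 5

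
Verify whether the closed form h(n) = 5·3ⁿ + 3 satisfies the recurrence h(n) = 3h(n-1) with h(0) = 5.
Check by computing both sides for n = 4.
From the recurrence with h(0) = 5:
  h(0) = 5, h(1) = 15, h(2) = 45, h(3) = 135, h(4) = 405
  so the recurrence gives h(4) = 405.
From the proposed closed form h(n) = 5·3ⁿ + 3:
  h(4) = 408.
The recurrence gives 405 but the closed form gives 408, so the closed form does not satisfy the recurrence.

No, the closed form is incorrect.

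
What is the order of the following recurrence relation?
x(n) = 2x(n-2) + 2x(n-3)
The order is the largest lag k for which x(n-k) appears. Here the deepest term is x(n-3), so the order is 3.

Order 3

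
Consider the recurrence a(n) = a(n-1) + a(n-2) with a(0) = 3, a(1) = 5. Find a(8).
Computing the sequence terms:
3, 5, 8, 13, 21, 34, 55, 89, 144

144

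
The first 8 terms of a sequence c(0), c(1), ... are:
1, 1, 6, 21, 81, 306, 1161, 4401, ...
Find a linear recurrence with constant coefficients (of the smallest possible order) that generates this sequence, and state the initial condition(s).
Look for the lowest-order linear relation among consecutive terms.
Observation: c(n) - 3·c(n-1) - (3)·c(n-2) = 0 holds for the shown terms, and no order-1 relation c(n) = α·c(n-1) + β fits.
Check at n=3: 3·6 + (3)·1 = 21. ✓

c(n) = 3c(n-1) + 3c(n-2), c(0) = 1, c(1) = 1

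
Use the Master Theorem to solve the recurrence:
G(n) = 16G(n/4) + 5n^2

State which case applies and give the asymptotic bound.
Master Theorem template: G(n) = a·G(n/b) + f(n).
Here: a=16, b=4, f(n)=5n^2
Compute log_b(a) = log_4(16) = 2.
f(n) = 5n^2 = Θ(n^2). Case 2: G(n) = Θ(n^2 log n).

Case 2: G(n) = Θ(n^2 log n)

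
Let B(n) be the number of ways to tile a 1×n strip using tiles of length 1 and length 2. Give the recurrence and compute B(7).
Condition on the last tile: it has length 1 (leaving a 1×(n-1) strip) or length 2 (leaving a 1×(n-2) strip), so B(n) = B(n-1) + B(n-2) (order-2 linear recurrence).
For 0 ≤ i < 2 only unit tiles fit, so B(i) = 1.
Iterating the recurrence: B(2) = 2, B(3) = 3, B(4) = 5, B(5) = 8, B(6) = 13, B(7) = 21.

B(n) = B(n-1) + B(n-2), with B(i) = 1 for 0 ≤ i < 2; B(7) = 21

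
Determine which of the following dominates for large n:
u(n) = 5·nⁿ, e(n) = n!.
Comparing growth rates:
Growth-rate hierarchy: log n ≺ any polynomial ≺ any exponential cⁿ (c>1) ≺ n! ≺ nⁿ.
super-exponential nⁿ dominates factorial asymptotically.

u(n) grows faster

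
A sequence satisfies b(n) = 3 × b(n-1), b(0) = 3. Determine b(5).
Computing step by step:
b(0) = 3
b(1) = 3 × 3 = 9
b(2) = 3 × 9 = 27
b(3) = 3 × 27 = 81
b(4) = 3 × 81 = 243
b(5) = 3 × 243 = 729

729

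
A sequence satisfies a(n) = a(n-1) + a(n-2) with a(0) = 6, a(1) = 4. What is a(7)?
Computing the sequence terms:
6, 4, 10, 14, 24, 38, 62, 100

100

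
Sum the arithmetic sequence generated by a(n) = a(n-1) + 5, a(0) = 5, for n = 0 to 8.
Computing the sequence terms: 5, 10, 15, 20, 25, 30, 35, 40, 45
Adding these values together:

225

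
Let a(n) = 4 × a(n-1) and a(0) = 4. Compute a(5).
Computing step by step:
a(0) = 4
a(1) = 4 × 4 = 16
a(2) = 4 × 16 = 64
a(3) = 4 × 64 = 256
a(4) = 4 × 256 = 1024
a(5) = 4 × 1024 = 4096

4096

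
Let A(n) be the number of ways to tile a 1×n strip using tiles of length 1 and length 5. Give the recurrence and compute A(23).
Condition on the last tile: it has length 1 (leaving a 1×(n-1) strip) or length 5 (leaving a 1×(n-5) strip), so A(n) = A(n-1) + A(n-5) (order-5 linear recurrence).
For 0 ≤ i < 5 only unit tiles fit, so A(i) = 1.
Iterating the recurrence: A(5) = 2, A(6) = 3, A(7) = 4, A(8) = 5, A(9) = 6, A(10) = 8, A(11) = 11, A(12) = 15, A(13) = 20, A(14) = 26, A(15) = 34, A(16) = 45, A(17) = 60, A(18) = 80, A(19) = 106, A(20) = 140, A(21) = 185, A(22) = 245, A(23) = 325.

A(n) = A(n-1) + A(n-5), with A(i) = 1 for 0 ≤ i < 5; A(23) = 325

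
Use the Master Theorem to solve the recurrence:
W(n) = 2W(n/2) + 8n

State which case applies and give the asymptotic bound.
Master Theorem template: W(n) = a·W(n/b) + f(n).
Here: a=2, b=2, f(n)=8n
Compute log_b(a) = log_2(2) = 1.
f(n) = 8n = Θ(n). Case 2: W(n) = Θ(n log n).

Case 2: W(n) = Θ(n log n)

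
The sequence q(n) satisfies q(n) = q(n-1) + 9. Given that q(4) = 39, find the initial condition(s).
q(4) = q(0) + 4·9, so q(0) = 39 - 36 = 3.

q(0) = 3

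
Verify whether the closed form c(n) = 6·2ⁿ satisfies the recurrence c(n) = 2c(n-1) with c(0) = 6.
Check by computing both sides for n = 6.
From the recurrence with c(0) = 6:
  c(0) = 6, c(1) = 12, c(2) = 24, c(3) = 48, c(4) = 96, c(5) = 192, c(6) = 384
  so the recurrence gives c(6) = 384.
From the proposed closed form c(n) = 6·2ⁿ:
  c(6) = 384.
Both sides give 384 at n = 6, and the initial condition(s) match, so the closed form is consistent.

Yes, the closed form is correct.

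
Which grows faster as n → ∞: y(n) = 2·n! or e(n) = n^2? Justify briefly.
Comparing growth rates:
Growth-rate hierarchy: log n ≺ any polynomial ≺ any exponential cⁿ (c>1) ≺ n! ≺ nⁿ.
factorial dominates polynomial degree 2 asymptotically.

y(n) grows faster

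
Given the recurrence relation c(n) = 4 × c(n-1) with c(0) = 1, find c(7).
Computing step by step:
c(0) = 1
c(1) = 4 × 1 = 4
c(2) = 4 × 4 = 16
c(3) = 4 × 16 = 64
c(4) = 4 × 64 = 256
c(5) = 4 × 256 = 1024
c(6) = 4 × 1024 = 4096
c(7) = 4 × 4096 = 16384

16384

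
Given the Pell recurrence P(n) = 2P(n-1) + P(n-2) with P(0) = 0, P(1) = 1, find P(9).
Computing the sequence terms:
0, 1, 2, 5, 12, 29, 70, 169, 408, 985

985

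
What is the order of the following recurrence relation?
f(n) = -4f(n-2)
The order is the largest lag k for which f(n-k) appears. Here the deepest term is f(n-2), so the order is 2.

Order 2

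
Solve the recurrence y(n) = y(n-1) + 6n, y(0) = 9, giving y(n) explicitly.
Recurrence: y(n) = y(n-1) + 6n, initial: y(0) = 9.
Telescoping: y(n) = y(0) + 6·Σᵢ₌₁ⁿ i = 9 + 6·n(n+1)/2.

y(n) = 6·n(n+1)/2 + 9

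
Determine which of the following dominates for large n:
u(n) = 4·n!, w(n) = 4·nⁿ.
Comparing growth rates:
Growth-rate hierarchy: log n ≺ any polynomial ≺ any exponential cⁿ (c>1) ≺ n! ≺ nⁿ.
super-exponential nⁿ dominates factorial asymptotically.

w(n) grows faster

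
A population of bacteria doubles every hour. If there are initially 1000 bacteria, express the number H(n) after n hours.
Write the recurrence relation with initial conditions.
Each hour multiplies the count by 2, so the count after n hours depends only on the count after n-1 hours: H(n) = 2 × H(n-1). The starting count gives H(0) = 1000.
Unrolling n times gives the closed form H(n) = 1000 × 2ⁿ.

H(n) = 2 × H(n-1), H(0) = 1000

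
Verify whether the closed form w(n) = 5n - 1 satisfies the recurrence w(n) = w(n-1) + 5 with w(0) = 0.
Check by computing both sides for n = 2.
From the recurrence with w(0) = 0:
  w(0) = 0, w(1) = 5, w(2) = 10
  so the recurrence gives w(2) = 10.
From the proposed closed form w(n) = 5n - 1:
  w(2) = 9.
The recurrence gives 10 but the closed form gives 9, so the closed form does not satisfy the recurrence.

No, the closed form is incorrect.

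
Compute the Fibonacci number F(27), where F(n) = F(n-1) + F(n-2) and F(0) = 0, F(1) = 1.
Computing the sequence terms:
0, 1, 1, 2, 3, 5, 8, 13, 21, 34, 55, 89, 144, 233, 377, 610, 987, 1597, 2584, 4181, 6765, 10946, 17711, 28657, 46368, 75025, 121393, 196418

196418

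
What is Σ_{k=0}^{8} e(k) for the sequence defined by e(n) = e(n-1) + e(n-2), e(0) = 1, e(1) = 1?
Computing the sequence terms: 1, 1, 2, 3, 5, 8, 13, 21, 34
Adding these values together:

88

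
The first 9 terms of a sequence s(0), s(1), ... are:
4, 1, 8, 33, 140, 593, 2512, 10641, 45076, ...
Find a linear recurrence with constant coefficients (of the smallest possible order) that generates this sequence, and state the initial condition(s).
Look for the lowest-order linear relation among consecutive terms.
Observation: s(n) - 4·s(n-1) - (1)·s(n-2) = 0 holds for the shown terms, and no order-1 relation s(n) = α·s(n-1) + β fits.
Check at n=3: 4·8 + (1)·1 = 33. ✓

s(n) = 4s(n-1) + s(n-2), s(0) = 4, s(1) = 1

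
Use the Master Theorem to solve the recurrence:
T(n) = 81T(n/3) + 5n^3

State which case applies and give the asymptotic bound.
Master Theorem template: T(n) = a·T(n/b) + f(n).
Here: a=81, b=3, f(n)=5n^3
Compute log_b(a) = log_3(81) = 4.
f(n) = 5n^3 = O(n^(4-ε)) with ε = 1. Case 1: T(n) = Θ(n^log_b(a)) = Θ(n^4).

Case 1: T(n) = Θ(n^4)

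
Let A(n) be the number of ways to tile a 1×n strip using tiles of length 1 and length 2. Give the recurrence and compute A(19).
Condition on the last tile: it has length 1 (leaving a 1×(n-1) strip) or length 2 (leaving a 1×(n-2) strip), so A(n) = A(n-1) + A(n-2) (order-2 linear recurrence).
For 0 ≤ i < 2 only unit tiles fit, so A(i) = 1.
Iterating the recurrence: A(2) = 2, A(3) = 3, A(4) = 5, A(5) = 8, A(6) = 13, A(7) = 21, A(8) = 34, A(9) = 55, A(10) = 89, A(11) = 144, A(12) = 233, A(13) = 377, A(14) = 610, A(15) = 987, A(16) = 1597, A(17) = 2584, A(18) = 4181, A(19) = 6765.

A(n) = A(n-1) + A(n-2), with A(i) = 1 for 0 ≤ i < 2; A(19) = 6765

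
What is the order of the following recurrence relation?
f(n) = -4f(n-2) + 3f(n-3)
The order is the largest lag k for which f(n-k) appears. Here the deepest term is f(n-3), so the order is 3.

Order 3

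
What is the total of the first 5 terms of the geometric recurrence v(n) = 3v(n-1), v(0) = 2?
Computing the sequence terms: 2, 6, 18, 54, 162
Adding these values together:

242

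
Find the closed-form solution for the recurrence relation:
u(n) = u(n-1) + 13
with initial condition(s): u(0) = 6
Recurrence: u(n) = u(n-1) + 13, initial: u(0) = 6.
Each step adds 13, so u(n) = u(0) + 13n = 13n + 6.

u(n) = 13n + 6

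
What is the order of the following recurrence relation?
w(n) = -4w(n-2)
The order is the largest lag k for which w(n-k) appears. Here the deepest term is w(n-2), so the order is 2.

Order 2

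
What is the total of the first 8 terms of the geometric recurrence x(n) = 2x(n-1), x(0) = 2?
Computing the sequence terms: 2, 4, 8, 16, 32, 64, 128, 256
Adding these values together:

510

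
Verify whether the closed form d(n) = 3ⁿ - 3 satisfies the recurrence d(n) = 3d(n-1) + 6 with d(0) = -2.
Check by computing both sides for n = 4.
From the recurrence with d(0) = -2:
  d(0) = -2, d(1) = 0, d(2) = 6, d(3) = 24, d(4) = 78
  so the recurrence gives d(4) = 78.
From the proposed closed form d(n) = 3ⁿ - 3:
  d(4) = 78.
Both sides give 78 at n = 4, and the initial condition(s) match, so the closed form is consistent.

Yes, the closed form is correct.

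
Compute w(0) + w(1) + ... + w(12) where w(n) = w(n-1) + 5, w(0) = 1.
Computing the sequence terms: 1, 6, 11, 16, 21, 26, 31, 36, 41, 46, 51, 56, 61
Adding these values together:

403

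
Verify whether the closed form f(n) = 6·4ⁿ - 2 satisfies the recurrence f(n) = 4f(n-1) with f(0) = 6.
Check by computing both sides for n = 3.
From the recurrence with f(0) = 6:
  f(0) = 6, f(1) = 24, f(2) = 96, f(3) = 384
  so the recurrence gives f(3) = 384.
From the proposed closed form f(n) = 6·4ⁿ - 2:
  f(3) = 382.
The recurrence gives 384 but the closed form gives 382, so the closed form does not satisfy the recurrence.

No, the closed form is incorrect.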